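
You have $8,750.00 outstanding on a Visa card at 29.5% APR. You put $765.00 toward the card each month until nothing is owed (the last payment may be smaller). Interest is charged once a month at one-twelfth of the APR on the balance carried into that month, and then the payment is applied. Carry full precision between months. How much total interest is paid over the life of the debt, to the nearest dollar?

Monthly rate r = 29.5%/12 = 2.45833% = 0.0245833.
Payoff takes n = ⌈−ln(1 − rB₀/P)/ln(1+r)⌉ = ⌈13.594⌉ = 14 payments; the last is $456.73.
Total paid = 13·$765.00 + $456.73 = $10,401.73.
Total interest = total paid − principal = $10,401.73 − $8,750.00 = $1,651.73.

$1,652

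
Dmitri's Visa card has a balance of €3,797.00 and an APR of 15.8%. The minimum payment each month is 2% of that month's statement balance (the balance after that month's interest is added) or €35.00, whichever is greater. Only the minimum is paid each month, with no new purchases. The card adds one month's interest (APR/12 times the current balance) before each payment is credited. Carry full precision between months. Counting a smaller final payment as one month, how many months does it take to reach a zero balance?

Monthly rate r = 15.8%/12 = 1.31667% = 0.0131667.
While 2% of the post-interest balance exceeds €35.00, each month B ← (B·(1+r))·(1 − 0.02), i.e. B shrinks by the factor (1+r)·0.98 = 0.9929.
This holds for months 1–111. Entering month 112 the balance is €1,722.32; 2% of the post-interest balance is now below €35.00, so the flat €35.00 minimum applies from here.
From month 112 a fixed €35.00 at rate r clears €1,722.32 in 80 more payments. Total: 111 + 80 = 191 months.

191 months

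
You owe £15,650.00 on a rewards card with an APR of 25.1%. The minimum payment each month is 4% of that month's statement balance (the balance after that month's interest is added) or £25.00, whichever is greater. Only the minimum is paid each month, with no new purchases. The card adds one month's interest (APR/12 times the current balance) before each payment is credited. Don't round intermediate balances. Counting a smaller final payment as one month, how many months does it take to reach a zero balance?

Monthly rate r = 25.1%/12 = 2.09167% = 0.0209167.
While 4% of the post-interest balance exceeds £25.00, each month B ← (B·(1+r))·(1 − 0.04), i.e. B shrinks by the factor (1+r)·0.96 = 0.98008.
This holds for months 1–162. Entering month 163 the balance is £601.01; 4% of the post-interest balance is now below £25.00, so the flat £25.00 minimum applies from here.
From month 163 a fixed £25.00 at rate r clears £601.01 in 34 more payments. Total: 162 + 34 = 196 months.

196 months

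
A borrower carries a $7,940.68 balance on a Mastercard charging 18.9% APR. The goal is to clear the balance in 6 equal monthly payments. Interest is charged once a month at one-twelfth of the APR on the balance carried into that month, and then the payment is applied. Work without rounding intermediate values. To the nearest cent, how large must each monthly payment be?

Monthly rate r = 18.9%/12 = 1.575% = 0.01575.
Level-payment amortization: P = B₀·r / (1 − (1+r)^(−n)) = 7940.68·0.01575 / (1 − 1.01575^(−6)).
Denominator 1 − (1+r)^(−6) = 0.0895019626.
P = 125.066 / 0.0895019626 ≈ 1397.35.

$1,397.35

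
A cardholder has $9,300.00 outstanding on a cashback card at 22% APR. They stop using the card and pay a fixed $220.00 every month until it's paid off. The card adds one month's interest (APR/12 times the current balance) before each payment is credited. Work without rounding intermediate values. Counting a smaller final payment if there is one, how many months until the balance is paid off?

Monthly rate r = 22%/12 = 1.83333% = 0.0183333.
Recurrence: B ← B·(1+r) − $220.00.
Month 1: interest $170.50; balance after payment $9,250.50.
Month 2: interest $169.59; balance after payment $9,200.09.
Closed form: n = −ln(1 − rB₀/P)/ln(1+r) = −ln(0.225)/ln(1.01833) ≈ 82.107, so the balance reaches zero during payment 83.

83 payments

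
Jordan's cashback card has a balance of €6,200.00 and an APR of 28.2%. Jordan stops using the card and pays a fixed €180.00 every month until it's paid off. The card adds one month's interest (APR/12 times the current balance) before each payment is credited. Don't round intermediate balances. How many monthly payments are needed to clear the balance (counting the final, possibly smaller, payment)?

72 payments

Monthly rate r = 28.2%/12 = 2.35% = 0.0235.
Recurrence: B ← B·(1+r) − €180.00.
Month 1: interest €145.70; balance after payment €6,165.70.
Month 2: interest €144.89; balance after payment €6,130.59.
Closed form: n = −ln(1 − rB₀/P)/ln(1+r) = −ln(0.19056)/ln(1.0235) ≈ 71.371, so the balance reaches zero during payment 72.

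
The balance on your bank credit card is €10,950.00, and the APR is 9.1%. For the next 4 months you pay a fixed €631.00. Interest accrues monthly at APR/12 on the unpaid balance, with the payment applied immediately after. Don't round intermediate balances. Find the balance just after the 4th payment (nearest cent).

Monthly rate r = 9.1%/12 = 0.758333% = 0.00758333.
Each month: B ← B·(1+r) − €631.00.
Month 1: interest €83.04; balance after payment €10,402.04.
Month 2: interest €78.88; balance after payment €9,849.92.
Month 3: interest €74.70; balance after payment €9,293.61.
Month 4: interest €70.48; balance after payment €8,733.09.

€8,733.09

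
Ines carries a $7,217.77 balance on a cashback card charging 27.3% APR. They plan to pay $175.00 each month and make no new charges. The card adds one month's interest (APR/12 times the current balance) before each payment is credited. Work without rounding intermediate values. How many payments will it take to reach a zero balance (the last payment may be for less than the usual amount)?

Monthly rate r = 27.3%/12 = 2.275% = 0.02275.
Recurrence: B ← B·(1+r) − $175.00.
Month 1: interest $164.20; balance after payment $7,206.97.
Month 2: interest $163.96; balance after payment $7,195.93.
Closed form: n = −ln(1 − rB₀/P)/ln(1+r) = −ln(0.06169)/ln(1.02275) ≈ 123.833, so the balance reaches zero during payment 124.

124 payments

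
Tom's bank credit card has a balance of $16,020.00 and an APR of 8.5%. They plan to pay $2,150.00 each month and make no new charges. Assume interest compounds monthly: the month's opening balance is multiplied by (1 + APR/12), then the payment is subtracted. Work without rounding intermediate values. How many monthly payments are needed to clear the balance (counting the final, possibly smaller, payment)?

Monthly rate r = 8.5%/12 = 0.708333% = 0.00708333.
Recurrence: B ← B·(1+r) − $2,150.00.
Month 1: interest $113.47; balance after payment $13,983.48.
Month 2: interest $99.05; balance after payment $11,932.52.
Closed form: n = −ln(1 − rB₀/P)/ln(1+r) = −ln(0.94722)/ln(1.00708) ≈ 7.682, so the balance reaches zero during payment 8.

8 months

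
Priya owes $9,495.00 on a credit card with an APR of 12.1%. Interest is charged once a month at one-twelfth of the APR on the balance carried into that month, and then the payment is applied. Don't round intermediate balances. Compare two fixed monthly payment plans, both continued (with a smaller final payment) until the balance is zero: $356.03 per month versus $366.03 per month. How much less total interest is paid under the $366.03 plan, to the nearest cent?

Monthly rate r = 12.1%/12 = 1.00833% = 0.0100833.
At $356.03/mo: n = ⌈−ln(1 − rB₀/P)/ln(1+r)⌉ = 32 payments (last $78.57); total interest = total paid − $9,495.00 = $1,620.50.
At $366.03/mo: 31 payments (last $82.02); total interest $1,567.92.
Interest saved = $1,620.50 − $1,567.92 = $52.58.

$52.58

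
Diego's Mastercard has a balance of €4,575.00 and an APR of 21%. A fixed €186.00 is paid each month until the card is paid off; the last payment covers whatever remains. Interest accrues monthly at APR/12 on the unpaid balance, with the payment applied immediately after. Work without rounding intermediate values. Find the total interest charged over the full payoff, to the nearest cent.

€1,460.39

Monthly rate r = 21%/12 = 1.75% = 0.0175.
Payoff takes n = ⌈−ln(1 − rB₀/P)/ln(1+r)⌉ = ⌈32.446⌉ = 33 payments; the last is €83.39.
Total paid = 32·€186.00 + €83.39 = €6,035.39.
Total interest = total paid − principal = €6,035.39 − €4,575.00 = €1,460.39.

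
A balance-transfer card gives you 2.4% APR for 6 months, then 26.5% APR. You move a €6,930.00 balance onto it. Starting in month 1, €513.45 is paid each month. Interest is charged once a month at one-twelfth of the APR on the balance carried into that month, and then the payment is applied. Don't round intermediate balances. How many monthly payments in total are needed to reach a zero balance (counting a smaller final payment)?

15 months

Promo months 1–6 at r₀ = 2.4%/12 = 0.002; months 7+ at r₁ = 26.5%/12 = 0.0220833.
After month 6: iterate B ← B·(1+r₀) − €513.45 for 6 months → €3,917.43.
Then at r₁ with €513.45/mo: n₂ = −ln(1 − r₁·B/P)/ln(1+r₁) ≈ 8.45 → 9 more payments.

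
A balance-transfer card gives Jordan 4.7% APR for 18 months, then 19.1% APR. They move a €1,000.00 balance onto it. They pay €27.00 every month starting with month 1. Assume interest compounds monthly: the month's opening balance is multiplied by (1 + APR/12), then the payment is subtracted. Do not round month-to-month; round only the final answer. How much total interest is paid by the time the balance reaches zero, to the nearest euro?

Promo months 1–18 at r₀ = 4.7%/12 = 0.00391667; months 19+ at r₁ = 19.1%/12 = 0.0159167.
After month 18: iterate B ← B·(1+r₀) − €27.00 for 18 months → €570.37.
Then at r₁ with €27.00/mo: n₂ = −ln(1 − r₁·B/P)/ln(1+r₁) ≈ 25.95 → 26 more payments.
Total paid = 43·€27.00 + €25.74 = €1,186.74; interest = €1,186.74 − €1,000.00 = €186.74.

€187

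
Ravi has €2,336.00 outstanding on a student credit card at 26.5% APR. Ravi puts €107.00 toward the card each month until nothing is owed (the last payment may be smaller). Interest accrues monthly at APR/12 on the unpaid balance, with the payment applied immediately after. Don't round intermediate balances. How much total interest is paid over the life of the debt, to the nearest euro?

€887

Monthly rate r = 26.5%/12 = 2.20833% = 0.0220833.
Payoff takes n = ⌈−ln(1 − rB₀/P)/ln(1+r)⌉ = ⌈30.124⌉ = 31 payments; the last is €13.44.
Total paid = 30·€107.00 + €13.44 = €3,223.44.
Total interest = total paid − principal = €3,223.44 − €2,336.00 = €887.44.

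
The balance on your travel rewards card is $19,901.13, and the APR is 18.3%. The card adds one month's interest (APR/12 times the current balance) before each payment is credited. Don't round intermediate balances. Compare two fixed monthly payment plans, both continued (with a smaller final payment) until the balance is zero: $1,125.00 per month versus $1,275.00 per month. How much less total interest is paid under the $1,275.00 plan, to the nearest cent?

Monthly rate r = 18.3%/12 = 1.525% = 0.01525.
At $1,125.00/mo: n = ⌈−ln(1 − rB₀/P)/ln(1+r)⌉ = 21 payments (last $871.11); total interest = total paid − $19,901.13 = $3,469.98.
At $1,275.00/mo: 18 payments (last $1,226.85); total interest $3,000.72.
Interest saved = $3,469.98 − $3,000.72 = $469.26.

$469.26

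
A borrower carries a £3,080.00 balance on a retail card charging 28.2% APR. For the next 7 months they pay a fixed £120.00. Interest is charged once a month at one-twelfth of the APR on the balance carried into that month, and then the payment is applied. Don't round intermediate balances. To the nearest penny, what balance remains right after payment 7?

£2,722.22

Monthly rate r = 28.2%/12 = 2.35% = 0.0235.
Each month: B ← B·(1+r) − £120.00.
Month 1: interest £72.38; balance after payment £3,032.38.
Month 2: interest £71.26; balance after payment £2,983.64.
Month 3: interest £70.12; balance after payment £2,933.76.
Month 4: interest £68.94; balance after payment £2,882.70.
Month 5: interest £67.74; balance after payment £2,830.44.
Month 6: interest £66.52; balance after payment £2,776.96.
Month 7: interest £65.26; balance after payment £2,722.22.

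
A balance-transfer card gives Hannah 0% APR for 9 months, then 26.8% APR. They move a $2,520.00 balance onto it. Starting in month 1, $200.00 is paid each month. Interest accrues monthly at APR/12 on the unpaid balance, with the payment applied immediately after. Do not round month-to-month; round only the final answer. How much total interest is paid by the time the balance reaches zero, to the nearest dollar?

$39

Promo months 1–9 at r₀ = 0%/12 = 0; months 10+ at r₁ = 26.8%/12 = 0.0223333.
After month 9 (no interest yet): B = $2,520.00 − 9·$200.00 = $720.00.
Then at r₁ with $200.00/mo: n₂ = −ln(1 − r₁·B/P)/ln(1+r₁) ≈ 3.79 → 4 more payments.
Total paid = 12·$200.00 + $159.31 = $2,559.31; interest = $2,559.31 − $2,520.00 = $39.31.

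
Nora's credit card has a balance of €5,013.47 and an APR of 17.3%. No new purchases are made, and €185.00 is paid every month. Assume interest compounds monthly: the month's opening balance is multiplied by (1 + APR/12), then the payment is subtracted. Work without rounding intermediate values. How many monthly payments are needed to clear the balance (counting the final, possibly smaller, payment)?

Monthly rate r = 17.3%/12 = 1.44167% = 0.0144167.
Recurrence: B ← B·(1+r) − €185.00.
Month 1: interest €72.28; balance after payment €4,900.75.
Month 2: interest €70.65; balance after payment €4,786.40.
Closed form: n = −ln(1 − rB₀/P)/ln(1+r) = −ln(0.60931)/ln(1.01442) ≈ 34.612, so the balance reaches zero during payment 35.

35 months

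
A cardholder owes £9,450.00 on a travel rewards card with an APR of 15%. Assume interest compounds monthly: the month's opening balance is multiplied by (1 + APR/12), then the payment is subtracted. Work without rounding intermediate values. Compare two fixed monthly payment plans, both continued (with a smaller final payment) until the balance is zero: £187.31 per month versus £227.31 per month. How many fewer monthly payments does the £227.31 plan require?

Monthly rate r = 15%/12 = 1.25% = 0.0125.
At £187.31/mo: n = ⌈−ln(1 − rB₀/P)/ln(1+r)⌉ = 81 payments (last £33.03); total interest = total paid − £9,450.00 = £5,567.83.
At £227.31/mo: 60 payments (last £6.30); total interest £3,967.59.
Payments saved = 81 − 60 = 21.

21 fewer payments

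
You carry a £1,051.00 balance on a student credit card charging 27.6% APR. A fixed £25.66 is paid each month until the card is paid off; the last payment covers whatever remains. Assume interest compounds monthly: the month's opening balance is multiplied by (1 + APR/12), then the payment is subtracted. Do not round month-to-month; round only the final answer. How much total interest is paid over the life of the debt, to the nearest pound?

Monthly rate r = 27.6%/12 = 2.3% = 0.023.
Payoff takes n = ⌈−ln(1 − rB₀/P)/ln(1+r)⌉ = ⌈125.252⌉ = 126 payments; the last is £6.53.
Total paid = 125·£25.66 + £6.53 = £3,214.03.
Total interest = total paid − principal = £3,214.03 − £1,051.00 = £2,163.03.

£2,163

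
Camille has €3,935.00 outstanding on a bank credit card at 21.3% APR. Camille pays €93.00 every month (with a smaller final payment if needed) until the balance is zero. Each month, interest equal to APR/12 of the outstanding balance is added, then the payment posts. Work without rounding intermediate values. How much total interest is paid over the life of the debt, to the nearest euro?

€3,415

Monthly rate r = 21.3%/12 = 1.775% = 0.01775.
Payoff takes n = ⌈−ln(1 − rB₀/P)/ln(1+r)⌉ = ⌈79.028⌉ = 80 payments; the last is €2.62.
Total paid = 79·€93.00 + €2.62 = €7,349.62.
Total interest = total paid − principal = €7,349.62 − €3,935.00 = €3,414.62.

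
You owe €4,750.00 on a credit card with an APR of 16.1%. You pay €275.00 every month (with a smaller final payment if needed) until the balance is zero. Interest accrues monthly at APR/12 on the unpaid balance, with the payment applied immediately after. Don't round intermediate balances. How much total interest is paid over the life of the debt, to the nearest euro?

€690

Monthly rate r = 16.1%/12 = 1.34167% = 0.0134167.
Payoff takes n = ⌈−ln(1 − rB₀/P)/ln(1+r)⌉ = ⌈19.781⌉ = 20 payments; the last is €215.08.
Total paid = 19·€275.00 + €215.08 = €5,440.08.
Total interest = total paid − principal = €5,440.08 − €4,750.00 = €690.08.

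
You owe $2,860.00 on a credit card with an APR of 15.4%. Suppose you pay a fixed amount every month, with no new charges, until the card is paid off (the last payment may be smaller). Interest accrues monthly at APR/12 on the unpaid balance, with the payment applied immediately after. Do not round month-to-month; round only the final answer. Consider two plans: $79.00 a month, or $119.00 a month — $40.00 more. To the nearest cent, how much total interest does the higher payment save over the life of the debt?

$428.76

Monthly rate r = 15.4%/12 = 1.28333% = 0.0128333.
At $79.00/mo: n = ⌈−ln(1 − rB₀/P)/ln(1+r)⌉ = 49 payments (last $78.43); total interest = total paid − $2,860.00 = $1,010.43.
At $119.00/mo: 29 payments (last $109.67); total interest $581.67.
Interest saved = $1,010.43 − $581.67 = $428.76.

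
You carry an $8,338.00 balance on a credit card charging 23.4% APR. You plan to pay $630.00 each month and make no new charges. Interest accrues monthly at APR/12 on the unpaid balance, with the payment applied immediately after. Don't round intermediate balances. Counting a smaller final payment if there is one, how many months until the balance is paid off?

Monthly rate r = 23.4%/12 = 1.95% = 0.0195.
Recurrence: B ← B·(1+r) − $630.00.
Month 1: interest $162.59; balance after payment $7,870.59.
Month 2: interest $153.48; balance after payment $7,394.07.
Closed form: n = −ln(1 − rB₀/P)/ln(1+r) = −ln(0.74192)/ln(1.0195) ≈ 15.457, so the balance reaches zero during payment 16.

16 payments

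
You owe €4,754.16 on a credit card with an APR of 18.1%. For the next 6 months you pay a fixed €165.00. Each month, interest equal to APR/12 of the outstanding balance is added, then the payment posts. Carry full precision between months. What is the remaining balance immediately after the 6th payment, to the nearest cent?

Monthly rate r = 18.1%/12 = 1.50833% = 0.0150833.
Each month: B ← B·(1+r) − €165.00.
Month 1: interest €71.71; balance after payment €4,660.87.
Month 2: interest €70.30; balance after payment €4,566.17.
Month 3: interest €68.87; balance after payment €4,470.04.
Month 4: interest €67.42; balance after payment €4,372.47.
Month 5: interest €65.95; balance after payment €4,273.42.
Month 6: interest €64.46; balance after payment €4,172.87.

€4,172.87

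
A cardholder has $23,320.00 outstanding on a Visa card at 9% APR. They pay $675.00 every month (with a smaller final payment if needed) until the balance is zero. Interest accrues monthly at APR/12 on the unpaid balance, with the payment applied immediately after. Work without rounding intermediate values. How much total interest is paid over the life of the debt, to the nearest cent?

$3,772.81

Monthly rate r = 9%/12 = 0.75% = 0.0075.
Payoff takes n = ⌈−ln(1 − rB₀/P)/ln(1+r)⌉ = ⌈40.137⌉ = 41 payments; the last is $92.81.
Total paid = 40·$675.00 + $92.81 = $27,092.81.
Total interest = total paid − principal = $27,092.81 − $23,320.00 = $3,772.81.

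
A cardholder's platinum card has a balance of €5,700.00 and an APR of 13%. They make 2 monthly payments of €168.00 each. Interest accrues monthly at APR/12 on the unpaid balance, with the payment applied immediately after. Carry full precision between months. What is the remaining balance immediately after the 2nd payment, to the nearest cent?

Monthly rate r = 13%/12 = 1.08333% = 0.0108333.
Each month: B ← B·(1+r) − €168.00.
Month 1: interest €61.75; balance after payment €5,593.75.
Month 2: interest €60.60; balance after payment €5,486.35.

€5,486.35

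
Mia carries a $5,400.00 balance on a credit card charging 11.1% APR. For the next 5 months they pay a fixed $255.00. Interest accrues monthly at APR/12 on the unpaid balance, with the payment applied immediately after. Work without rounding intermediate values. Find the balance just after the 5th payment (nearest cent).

$4,355.61

Monthly rate r = 11.1%/12 = 0.925% = 0.00925.
Each month: B ← B·(1+r) − $255.00.
Month 1: interest $49.95; balance after payment $5,194.95.
Month 2: interest $48.05; balance after payment $4,988.00.
Month 3: interest $46.14; balance after payment $4,779.14.
Month 4: interest $44.21; balance after payment $4,568.35.
Month 5: interest $42.26; balance after payment $4,355.61.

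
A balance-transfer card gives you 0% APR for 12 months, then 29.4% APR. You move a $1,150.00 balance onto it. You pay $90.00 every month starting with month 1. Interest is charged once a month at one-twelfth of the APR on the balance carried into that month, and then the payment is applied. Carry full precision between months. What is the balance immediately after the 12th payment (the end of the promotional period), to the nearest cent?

$70.00

Promo months 1–12 at r₀ = 0%/12 = 0; months 13+ at r₁ = 29.4%/12 = 0.0245.
After month 12 (no interest yet): B = $1,150.00 − 12·$90.00 = $70.00.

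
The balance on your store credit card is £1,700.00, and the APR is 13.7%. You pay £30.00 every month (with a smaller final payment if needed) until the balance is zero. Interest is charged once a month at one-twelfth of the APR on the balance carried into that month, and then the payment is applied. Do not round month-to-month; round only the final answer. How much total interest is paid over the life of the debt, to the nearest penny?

£1,051.44

Monthly rate r = 13.7%/12 = 1.14167% = 0.0114167.
Payoff takes n = ⌈−ln(1 − rB₀/P)/ln(1+r)⌉ = ⌈91.713⌉ = 92 payments; the last is £21.44.
Total paid = 91·£30.00 + £21.44 = £2,751.44.
Total interest = total paid − principal = £2,751.44 − £1,700.00 = £1,051.44.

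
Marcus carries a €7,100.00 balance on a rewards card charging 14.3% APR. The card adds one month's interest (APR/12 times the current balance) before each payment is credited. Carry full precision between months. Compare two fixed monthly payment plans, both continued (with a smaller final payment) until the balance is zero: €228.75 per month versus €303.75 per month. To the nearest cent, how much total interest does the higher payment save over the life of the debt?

€546.08

Monthly rate r = 14.3%/12 = 1.19167% = 0.0119167.
At €228.75/mo: n = ⌈−ln(1 − rB₀/P)/ln(1+r)⌉ = 39 payments (last €225.49); total interest = total paid − €7,100.00 = €1,817.99.
At €303.75/mo: 28 payments (last €170.66); total interest €1,271.91.
Interest saved = €1,817.99 − €1,271.91 = €546.08.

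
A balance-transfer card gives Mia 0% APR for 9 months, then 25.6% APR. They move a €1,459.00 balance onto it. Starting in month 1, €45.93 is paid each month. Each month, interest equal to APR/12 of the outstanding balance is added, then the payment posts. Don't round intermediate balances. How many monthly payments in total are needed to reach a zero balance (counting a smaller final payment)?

41 months

Promo months 1–9 at r₀ = 0%/12 = 0; months 10+ at r₁ = 25.6%/12 = 0.0213333.
After month 9 (no interest yet): B = €1,459.00 − 9·€45.93 = €1,045.63.
Then at r₁ with €45.93/mo: n₂ = −ln(1 − r₁·B/P)/ln(1+r₁) ≈ 31.50 → 32 more payments.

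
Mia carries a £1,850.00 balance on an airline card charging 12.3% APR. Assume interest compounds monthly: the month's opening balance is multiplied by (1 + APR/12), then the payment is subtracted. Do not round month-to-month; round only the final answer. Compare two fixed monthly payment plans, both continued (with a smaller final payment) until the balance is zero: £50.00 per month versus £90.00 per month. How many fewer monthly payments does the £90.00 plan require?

23 fewer payments

Monthly rate r = 12.3%/12 = 1.025% = 0.01025.
At £50.00/mo: n = ⌈−ln(1 − rB₀/P)/ln(1+r)⌉ = 47 payments (last £37.93); total interest = total paid − £1,850.00 = £487.93.
At £90.00/mo: 24 payments (last £18.18); total interest £238.18.
Payments saved = 47 − 24 = 23.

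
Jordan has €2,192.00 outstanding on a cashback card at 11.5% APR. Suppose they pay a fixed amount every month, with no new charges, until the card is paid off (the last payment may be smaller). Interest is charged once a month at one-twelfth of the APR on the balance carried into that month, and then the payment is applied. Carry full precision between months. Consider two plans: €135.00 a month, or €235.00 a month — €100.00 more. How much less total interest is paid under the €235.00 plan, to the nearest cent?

€86.74

Monthly rate r = 11.5%/12 = 0.958333% = 0.00958333.
At €135.00/mo: n = ⌈−ln(1 − rB₀/P)/ln(1+r)⌉ = 18 payments (last €99.12); total interest = total paid − €2,192.00 = €202.12.
At €235.00/mo: 10 payments (last €192.38); total interest €115.38.
Interest saved = €202.12 − €115.38 = €86.74.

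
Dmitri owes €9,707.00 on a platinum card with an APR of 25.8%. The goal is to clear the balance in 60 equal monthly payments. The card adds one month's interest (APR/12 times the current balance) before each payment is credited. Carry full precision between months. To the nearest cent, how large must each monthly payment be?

Monthly rate r = 25.8%/12 = 2.15% = 0.0215.
Level-payment amortization: P = B₀·r / (1 − (1+r)^(−n)) = 9707.00·0.0215 / (1 − 1.0215^(−60)).
Denominator 1 − (1+r)^(−60) = 0.720939902.
P = 208.701 / 0.720939902 ≈ 289.48.

€289.48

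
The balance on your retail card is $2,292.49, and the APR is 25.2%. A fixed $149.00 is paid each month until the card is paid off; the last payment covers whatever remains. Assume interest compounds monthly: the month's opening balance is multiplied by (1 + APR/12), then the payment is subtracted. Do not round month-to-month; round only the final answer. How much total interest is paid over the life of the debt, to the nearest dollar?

Monthly rate r = 25.2%/12 = 2.1% = 0.021.
Payoff takes n = ⌈−ln(1 − rB₀/P)/ln(1+r)⌉ = ⌈18.777⌉ = 19 payments; the last is $116.05.
Total paid = 18·$149.00 + $116.05 = $2,798.05.
Total interest = total paid − principal = $2,798.05 − $2,292.49 = $505.56.

$506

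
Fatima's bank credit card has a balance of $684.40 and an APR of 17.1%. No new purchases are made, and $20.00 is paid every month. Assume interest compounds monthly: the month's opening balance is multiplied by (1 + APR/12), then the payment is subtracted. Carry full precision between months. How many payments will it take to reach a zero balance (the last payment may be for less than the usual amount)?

48 payments

Monthly rate r = 17.1%/12 = 1.425% = 0.01425.
Recurrence: B ← B·(1+r) − $20.00.
Month 1: interest $9.75; balance after payment $674.15.
Month 2: interest $9.61; balance after payment $663.76.
Closed form: n = −ln(1 − rB₀/P)/ln(1+r) = −ln(0.51236)/ln(1.01425) ≈ 47.261, so the balance reaches zero during payment 48.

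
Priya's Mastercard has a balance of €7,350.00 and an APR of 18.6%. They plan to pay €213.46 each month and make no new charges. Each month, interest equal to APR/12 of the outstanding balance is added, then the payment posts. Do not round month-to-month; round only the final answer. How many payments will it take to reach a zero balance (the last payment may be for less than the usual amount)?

50 payments

Monthly rate r = 18.6%/12 = 1.55% = 0.0155.
Recurrence: B ← B·(1+r) − €213.46.
Month 1: interest €113.93; balance after payment €7,250.47.
Month 2: interest €112.38; balance after payment €7,149.39.
Closed form: n = −ln(1 − rB₀/P)/ln(1+r) = −ln(0.46629)/ln(1.0155) ≈ 49.602, so the balance reaches zero during payment 50.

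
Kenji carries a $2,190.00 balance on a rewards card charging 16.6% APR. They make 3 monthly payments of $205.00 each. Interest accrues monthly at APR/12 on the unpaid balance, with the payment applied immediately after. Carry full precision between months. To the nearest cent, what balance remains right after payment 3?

Monthly rate r = 16.6%/12 = 1.38333% = 0.0138333.
Each month: B ← B·(1+r) − $205.00.
Month 1: interest $30.30; balance after payment $2,015.30.
Month 2: interest $27.88; balance after payment $1,838.17.
Month 3: interest $25.43; balance after payment $1,658.60.

$1,658.60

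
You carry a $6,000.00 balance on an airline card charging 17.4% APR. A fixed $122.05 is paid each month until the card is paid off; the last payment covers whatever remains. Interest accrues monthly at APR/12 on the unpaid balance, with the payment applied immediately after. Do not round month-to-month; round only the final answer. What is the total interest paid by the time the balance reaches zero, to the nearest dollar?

$4,578

Monthly rate r = 17.4%/12 = 1.45% = 0.0145.
Payoff takes n = ⌈−ln(1 − rB₀/P)/ln(1+r)⌉ = ⌈86.668⌉ = 87 payments; the last is $81.67.
Total paid = 86·$122.05 + $81.67 = $10,577.97.
Total interest = total paid − principal = $10,577.97 − $6,000.00 = $4,577.97.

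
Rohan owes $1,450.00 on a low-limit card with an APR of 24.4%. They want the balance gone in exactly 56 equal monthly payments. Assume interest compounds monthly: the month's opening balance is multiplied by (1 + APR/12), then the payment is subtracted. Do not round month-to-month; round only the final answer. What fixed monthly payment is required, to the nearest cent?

Monthly rate r = 24.4%/12 = 2.03333% = 0.0203333.
Level-payment amortization: P = B₀·r / (1 − (1+r)^(−n)) = 1450.00·0.0203333 / (1 − 1.02033^(−56)).
Denominator 1 − (1+r)^(−56) = 0.676075493.
P = 29.4833 / 0.676075493 ≈ 43.61.

$43.61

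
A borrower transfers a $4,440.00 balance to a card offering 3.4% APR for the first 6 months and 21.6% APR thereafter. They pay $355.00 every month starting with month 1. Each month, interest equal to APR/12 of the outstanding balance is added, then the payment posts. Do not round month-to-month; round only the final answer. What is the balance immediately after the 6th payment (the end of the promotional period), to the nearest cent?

Promo months 1–6 at r₀ = 3.4%/12 = 0.00283333; months 7+ at r₁ = 21.6%/12 = 0.018.
After month 6: iterate B ← B·(1+r₀) − $355.00 for 6 months → $2,370.87.

$2,370.87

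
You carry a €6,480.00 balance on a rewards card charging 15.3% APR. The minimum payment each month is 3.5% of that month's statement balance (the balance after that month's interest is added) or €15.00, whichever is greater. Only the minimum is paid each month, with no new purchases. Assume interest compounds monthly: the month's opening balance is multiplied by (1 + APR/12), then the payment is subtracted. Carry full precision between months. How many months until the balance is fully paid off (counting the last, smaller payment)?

155 months

Monthly rate r = 15.3%/12 = 1.275% = 0.01275.
While 3.5% of the post-interest balance exceeds €15.00, each month B ← (B·(1+r))·(1 − 0.035), i.e. B shrinks by the factor (1+r)·0.965 = 0.9773.
This holds for months 1–119. Entering month 120 the balance is €421.79; 3.5% of the post-interest balance is now below €15.00, so the flat €15.00 minimum applies from here.
From month 120 a fixed €15.00 at rate r clears €421.79 in 36 more payments. Total: 119 + 36 = 155 months.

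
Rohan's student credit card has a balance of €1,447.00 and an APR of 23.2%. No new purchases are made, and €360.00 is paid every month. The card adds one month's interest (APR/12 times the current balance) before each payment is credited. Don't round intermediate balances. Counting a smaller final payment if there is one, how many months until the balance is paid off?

Monthly rate r = 23.2%/12 = 1.93333% = 0.0193333.
Recurrence: B ← B·(1+r) − €360.00.
Month 1: interest €27.98; balance after payment €1,114.98.
Month 2: interest €21.56; balance after payment €776.53.
Month 3: interest €15.01; balance after payment €431.54.
Month 4: interest €8.34; balance after payment €79.89.
Month 5: interest €1.54; balance after payment €0.00.

5 months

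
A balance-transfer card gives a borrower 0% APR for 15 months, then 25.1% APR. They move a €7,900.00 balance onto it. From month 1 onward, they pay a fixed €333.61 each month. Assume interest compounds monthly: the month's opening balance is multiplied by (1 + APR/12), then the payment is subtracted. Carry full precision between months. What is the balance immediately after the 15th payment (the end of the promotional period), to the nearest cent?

Promo months 1–15 at r₀ = 0%/12 = 0; months 16+ at r₁ = 25.1%/12 = 0.0209167.
After month 15 (no interest yet): B = €7,900.00 − 15·€333.61 = €2,895.85.

€2,895.85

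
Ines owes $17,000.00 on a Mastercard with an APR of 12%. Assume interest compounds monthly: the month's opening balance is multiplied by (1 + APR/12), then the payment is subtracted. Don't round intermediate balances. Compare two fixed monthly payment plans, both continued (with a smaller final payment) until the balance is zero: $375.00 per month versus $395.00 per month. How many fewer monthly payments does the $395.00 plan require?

4 fewer payments

Monthly rate r = 12%/12 = 1% = 0.01.
At $375.00/mo: n = ⌈−ln(1 − rB₀/P)/ln(1+r)⌉ = 61 payments (last $260.29); total interest = total paid − $17,000.00 = $5,760.29.
At $395.00/mo: 57 payments (last $221.47); total interest $5,341.47.
Payments saved = 61 − 57 = 4.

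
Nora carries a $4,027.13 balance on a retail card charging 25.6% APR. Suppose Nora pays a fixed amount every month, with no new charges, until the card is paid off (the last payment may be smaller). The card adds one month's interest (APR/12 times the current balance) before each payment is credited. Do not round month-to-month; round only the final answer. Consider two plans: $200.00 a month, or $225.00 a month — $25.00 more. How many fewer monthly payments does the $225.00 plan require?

Monthly rate r = 25.6%/12 = 2.13333% = 0.0213333.
At $200.00/mo: n = ⌈−ln(1 − rB₀/P)/ln(1+r)⌉ = 27 payments (last $119.09); total interest = total paid − $4,027.13 = $1,291.96.
At $225.00/mo: 23 payments (last $177.31); total interest $1,100.18.
Payments saved = 27 − 23 = 4.

4 fewer payments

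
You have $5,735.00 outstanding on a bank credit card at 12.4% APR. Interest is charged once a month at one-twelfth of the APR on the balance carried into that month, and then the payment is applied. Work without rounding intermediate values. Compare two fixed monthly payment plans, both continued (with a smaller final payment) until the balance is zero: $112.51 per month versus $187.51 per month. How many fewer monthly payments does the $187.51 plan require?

36 fewer payments

Monthly rate r = 12.4%/12 = 1.03333% = 0.0103333.
At $112.51/mo: n = ⌈−ln(1 − rB₀/P)/ln(1+r)⌉ = 73 payments (last $86.49); total interest = total paid − $5,735.00 = $2,452.21.
At $187.51/mo: 37 payments (last $178.29); total interest $1,193.65.
Payments saved = 73 − 37 = 36.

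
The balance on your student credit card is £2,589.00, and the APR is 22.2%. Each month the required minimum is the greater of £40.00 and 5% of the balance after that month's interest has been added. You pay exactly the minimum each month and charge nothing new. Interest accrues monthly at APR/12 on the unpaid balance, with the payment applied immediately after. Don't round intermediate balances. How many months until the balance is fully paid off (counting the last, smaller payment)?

Monthly rate r = 22.2%/12 = 1.85% = 0.0185.
While 5% of the post-interest balance exceeds £40.00, each month B ← (B·(1+r))·(1 − 0.05), i.e. B shrinks by the factor (1+r)·0.95 = 0.96757.
This holds for months 1–37. Entering month 38 the balance is £764.65; 5% of the post-interest balance is now below £40.00, so the flat £40.00 minimum applies from here.
From month 38 a fixed £40.00 at rate r clears £764.65 in 24 more payments. Total: 37 + 24 = 61 months.

61 months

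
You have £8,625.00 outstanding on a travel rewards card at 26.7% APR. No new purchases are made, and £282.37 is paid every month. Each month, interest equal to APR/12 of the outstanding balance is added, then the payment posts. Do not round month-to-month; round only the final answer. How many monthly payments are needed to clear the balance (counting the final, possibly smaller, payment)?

Monthly rate r = 26.7%/12 = 2.225% = 0.02225.
Recurrence: B ← B·(1+r) − £282.37.
Month 1: interest £191.91; balance after payment £8,534.54.
Month 2: interest £189.89; balance after payment £8,442.06.
Closed form: n = −ln(1 − rB₀/P)/ln(1+r) = −ln(0.32037)/ln(1.02225) ≈ 51.725, so the balance reaches zero during payment 52.

52 months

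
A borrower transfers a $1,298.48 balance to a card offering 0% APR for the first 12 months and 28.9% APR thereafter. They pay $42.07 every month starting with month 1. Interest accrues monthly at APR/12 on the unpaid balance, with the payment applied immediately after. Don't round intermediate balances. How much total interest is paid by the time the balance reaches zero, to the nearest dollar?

$277

Promo months 1–12 at r₀ = 0%/12 = 0; months 13+ at r₁ = 28.9%/12 = 0.0240833.
After month 12 (no interest yet): B = $1,298.48 − 12·$42.07 = $793.64.
Then at r₁ with $42.07/mo: n₂ = −ln(1 − r₁·B/P)/ln(1+r₁) ≈ 25.45 → 26 more payments.
Total paid = 37·$42.07 + $19.19 = $1,575.78; interest = $1,575.78 − $1,298.48 = $277.30.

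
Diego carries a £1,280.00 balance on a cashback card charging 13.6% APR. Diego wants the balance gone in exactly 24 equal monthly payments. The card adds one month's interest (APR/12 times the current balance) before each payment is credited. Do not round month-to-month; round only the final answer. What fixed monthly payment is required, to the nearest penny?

Monthly rate r = 13.6%/12 = 1.13333% = 0.0113333.
Level-payment amortization: P = B₀·r / (1 − (1+r)^(−n)) = 1280.00·0.0113333 / (1 − 1.01133^(−24)).
Denominator 1 − (1+r)^(−24) = 0.236979373.
P = 14.5067 / 0.236979373 ≈ 61.21.

£61.21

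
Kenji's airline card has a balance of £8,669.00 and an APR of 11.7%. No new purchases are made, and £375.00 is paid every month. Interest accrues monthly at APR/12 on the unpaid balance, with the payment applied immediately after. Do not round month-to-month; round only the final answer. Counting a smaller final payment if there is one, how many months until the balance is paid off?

27 payments

Monthly rate r = 11.7%/12 = 0.975% = 0.00975.
Recurrence: B ← B·(1+r) − £375.00.
Month 1: interest £84.52; balance after payment £8,378.52.
Month 2: interest £81.69; balance after payment £8,085.21.
Closed form: n = −ln(1 − rB₀/P)/ln(1+r) = −ln(0.77461)/ln(1.00975) ≈ 26.322, so the balance reaches zero during payment 27.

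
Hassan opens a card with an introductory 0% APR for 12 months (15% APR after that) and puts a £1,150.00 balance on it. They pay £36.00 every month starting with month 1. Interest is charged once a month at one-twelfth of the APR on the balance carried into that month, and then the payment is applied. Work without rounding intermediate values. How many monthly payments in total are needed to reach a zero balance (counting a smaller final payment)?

36 payments

Promo months 1–12 at r₀ = 0%/12 = 0; months 13+ at r₁ = 15%/12 = 0.0125.
After month 12 (no interest yet): B = £1,150.00 − 12·£36.00 = £718.00.
Then at r₁ with £36.00/mo: n₂ = −ln(1 − r₁·B/P)/ln(1+r₁) ≈ 23.08 → 24 more payments.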